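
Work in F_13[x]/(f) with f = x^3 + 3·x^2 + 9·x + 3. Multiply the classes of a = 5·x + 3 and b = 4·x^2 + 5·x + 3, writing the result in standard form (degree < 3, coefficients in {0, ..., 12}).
a · b ≡ 3·x^2 + 6·x + 1 (mod f(x))

Multiply as integer polynomials: a · b = 20·x^3 + 37·x^2 + 30·x + 9. Reducing coefficients mod 13: a · b ≡ 7·x^3 + 11·x^2 + 4·x + 9. Now divide by f(x) = x^3 + 3·x^2 + 9·x + 3 in F_13[x], eliminating the leading term at each step:
  leading term 7·x^3: subtract (7)·f(x) = 7·x^3 + 8·x^2 + 11·x + 8, leaving 3·x^2 + 6·x + 1 (coefficients mod 13)
The degree is now < 3, so this is the remainder. Hence a · b ≡ 3·x^2 + 6·x + 1 in F_13[x]/(f).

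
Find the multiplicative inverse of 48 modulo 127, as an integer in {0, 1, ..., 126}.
48^(−1) ≡ 45 (mod 127)

Apply the extended Euclidean algorithm to (127, 48), tracking rows (r, s, t) with s·127 + t·48 = r. Each division r_prev = q·r_cur + r_new produces the new row as (previous row) − q·(current row):
  row A: (127, 1, 0)   [1·127 + 0·48 = 127]
  row B: (48, 0, 1)   [0·127 + 1·48 = 48]
  127 = 2·48 + 31   → row C = row A − 2·row B = (31, 1, −2)   [check: 1·127 − 2·48 = 31]
  48 = 1·31 + 17   → row D = row B − 1·row C = (17, −1, 3)   [check: −1·127 + 3·48 = 17]
  31 = 1·17 + 14   → row E = row C − 1·row D = (14, 2, −5)   [check: 2·127 − 5·48 = 14]
  17 = 1·14 + 3   → row F = row D − 1·row E = (3, −3, 8)   [check: −3·127 + 8·48 = 3]
  14 = 4·3 + 2   → row G = row E − 4·row F = (2, 14, −37)   [check: 14·127 − 37·48 = 2]
  3 = 1·2 + 1   → row H = row F − 1·row G = (1, −17, 45)   [check: −17·127 + 45·48 = 1]
  2 = 2·1 + 0   → remainder 0, stop. gcd = 1 (last nonzero row H).
The gcd is 1, so 48 is invertible mod 127. The last nonzero row gives −17·127 + 45·48 = 1, so t = 45. So 48^(−1) ≡ 45 (mod 127). Verify: 48 · 45 = 2160 ≡ 1 (mod 127). ✓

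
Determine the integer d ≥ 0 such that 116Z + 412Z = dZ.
In the PID Z, (a, b) is generated by gcd(a, b). Compute gcd(412, 116) with the extended Euclidean algorithm, tracking rows (r, s, t) with s·412 + t·116 = r:
  row A: (412, 1, 0)   [1·412 + 0·116 = 412]
  row B: (116, 0, 1)   [0·412 + 1·116 = 116]
  412 = 3·116 + 64   → row C = row A − 3·row B = (64, 1, −3)   [check: 1·412 − 3·116 = 64]
  116 = 1·64 + 52   → row D = row B − 1·row C = (52, −1, 4)   [check: −1·412 + 4·116 = 52]
  64 = 1·52 + 12   → row E = row C − 1·row D = (12, 2, −7)   [check: 2·412 − 7·116 = 12]
  52 = 4·12 + 4   → row F = row D − 4·row E = (4, −9, 32)   [check: −9·412 + 32·116 = 4]
  12 = 3·4 + 0   → remainder 0, stop. gcd = 4 (last nonzero row F).
So gcd(116, 412) = 4, with Bézout identity −9·412 + 32·116 = 4. Containment (⊇): the Bézout identity exhibits 4 as an element of (116, 412), giving (4) ⊆ (116, 412). Containment (⊆): since 4 | 116 and 4 | 412 (116 = 4·29, 412 = 4·103), every Z-linear combination of 116 and 412 is divisible by 4, so (116, 412) ⊆ (4). Therefore (116, 412) = (4), d = 4.

Final answer: (116, 412) = (4); d = 4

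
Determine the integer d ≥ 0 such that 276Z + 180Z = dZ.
(276, 180) = (12); d = 12

In the PID Z, (a, b) is generated by gcd(a, b). Compute gcd(276, 180) with the extended Euclidean algorithm, tracking rows (r, s, t) with s·276 + t·180 = r:
  row A: (276, 1, 0)   [1·276 + 0·180 = 276]
  row B: (180, 0, 1)   [0·276 + 1·180 = 180]
  276 = 1·180 + 96   → row C = row A − 1·row B = (96, 1, −1)   [check: 1·276 − 1·180 = 96]
  180 = 1·96 + 84   → row D = row B − 1·row C = (84, −1, 2)   [check: −1·276 + 2·180 = 84]
  96 = 1·84 + 12   → row E = row C − 1·row D = (12, 2, −3)   [check: 2·276 − 3·180 = 12]
  84 = 7·12 + 0   → remainder 0, stop. gcd = 12 (last nonzero row E).
So gcd(276, 180) = 12, with Bézout identity 2·276 − 3·180 = 12. Containment (⊇): the Bézout identity exhibits 12 as an element of (276, 180), giving (12) ⊆ (276, 180). Containment (⊆): since 12 | 276 and 12 | 180 (276 = 12·23, 180 = 12·15), every Z-linear combination of 276 and 180 is divisible by 12, so (276, 180) ⊆ (12). Therefore (276, 180) = (12), d = 12.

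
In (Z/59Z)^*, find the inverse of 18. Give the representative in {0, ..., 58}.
Apply the extended Euclidean algorithm to (59, 18), tracking rows (r, s, t) with s·59 + t·18 = r. Each division r_prev = q·r_cur + r_new produces the new row as (previous row) − q·(current row):
  row A: (59, 1, 0)   [1·59 + 0·18 = 59]
  row B: (18, 0, 1)   [0·59 + 1·18 = 18]
  59 = 3·18 + 5   → row C = row A − 3·row B = (5, 1, −3)   [check: 1·59 − 3·18 = 5]
  18 = 3·5 + 3   → row D = row B − 3·row C = (3, −3, 10)   [check: −3·59 + 10·18 = 3]
  5 = 1·3 + 2   → row E = row C − 1·row D = (2, 4, −13)   [check: 4·59 − 13·18 = 2]
  3 = 1·2 + 1   → row F = row D − 1·row E = (1, −7, 23)   [check: −7·59 + 23·18 = 1]
  2 = 2·1 + 0   → remainder 0, stop. gcd = 1 (last nonzero row F).
The gcd is 1, so 18 is invertible mod 59. The last nonzero row gives −7·59 + 23·18 = 1, so t = 23. So 18^(−1) ≡ 23 (mod 59). Verify: 18 · 23 = 414 ≡ 1 (mod 59). ✓

Final answer: 18^(−1) ≡ 23 (mod 59)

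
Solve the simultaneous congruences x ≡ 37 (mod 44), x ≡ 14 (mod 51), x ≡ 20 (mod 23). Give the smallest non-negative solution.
x ≡ 31277 (mod 51612); the representative in [0, 51612) is 31277

The moduli 44, 51, 23 are pairwise coprime, so by the CRT there is a unique solution mod 44·51·23 = 51612.
Solve by successive substitution. Start with x ≡ 37 (mod 44).
  Combine with x ≡ 14 (mod 51): write x = 37 + 44·t and require 37 + 44·t ≡ 14 (mod 51), i.e. 44·t ≡ 14 − 37 ≡ 28 (mod 51). Since 44^(−1) ≡ 29 (mod 51), t ≡ 29·28 ≡ 47 (mod 51). So x ≡ 37 + 44·47 = 2105 (mod 2244).
  Combine with x ≡ 20 (mod 23): write x = 2105 + 2244·t and require 2105 + 2244·t ≡ 20 (mod 23), i.e. 2244·t ≡ 20 − 2105 ≡ 8 (mod 23). Since 2244^(−1) ≡ 16 (mod 23) (2244 ≡ 13 (mod 23)), t ≡ 16·8 ≡ 13 (mod 23). So x ≡ 2105 + 2244·13 = 31277 (mod 51612).
Unique solution in [0, 51612): x = 31277.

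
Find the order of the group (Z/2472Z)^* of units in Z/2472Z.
(Z/2472Z)^* consists of the classes a with gcd(a, 2472) = 1, so its order is φ(2472). φ is multiplicative, with φ(p^e) = p^e − p^(e−1). Factorise 2472 = 2^3 · 3 · 103. Then
  φ(2472) = (2^3 − 2^2) · (3 − 1) · (103 − 1) = 4 · 2 · 102 = 816.
Thus |(Z/2472Z)^*| = 816.

Final answer: |(Z/2472Z)^*| = 816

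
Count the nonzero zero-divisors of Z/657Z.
Z/657Z has 224 nonzero zero-divisors

In Z/657Z each nonzero element is either a unit (gcd with 657 is 1) or a zero-divisor (gcd > 1). The number of units is φ(657): factorise 657 = 3^2 · 73, so φ(657) = (3^2 − 3^1) · (73 − 1) = 6 · 72 = 432. The nonzero elements number 657 − 1 = 656. Hence the nonzero zero-divisors number 656 − 432 = 224.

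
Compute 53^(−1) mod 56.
53^(−1) ≡ 37 (mod 56)

Apply the extended Euclidean algorithm to (56, 53), tracking rows (r, s, t) with s·56 + t·53 = r. Each division r_prev = q·r_cur + r_new produces the new row as (previous row) − q·(current row):
  row A: (56, 1, 0)   [1·56 + 0·53 = 56]
  row B: (53, 0, 1)   [0·56 + 1·53 = 53]
  56 = 1·53 + 3   → row C = row A − 1·row B = (3, 1, −1)   [check: 1·56 − 1·53 = 3]
  53 = 17·3 + 2   → row D = row B − 17·row C = (2, −17, 18)   [check: −17·56 + 18·53 = 2]
  3 = 1·2 + 1   → row E = row C − 1·row D = (1, 18, −19)   [check: 18·56 − 19·53 = 1]
  2 = 2·1 + 0   → remainder 0, stop. gcd = 1 (last nonzero row E).
The gcd is 1, so 53 is invertible mod 56. The last nonzero row gives 18·56 − 19·53 = 1, so t = −19. So 53^(−1) ≡ −19 ≡ 37 (mod 56). Verify: 53 · 37 = 1961 ≡ 1 (mod 56). ✓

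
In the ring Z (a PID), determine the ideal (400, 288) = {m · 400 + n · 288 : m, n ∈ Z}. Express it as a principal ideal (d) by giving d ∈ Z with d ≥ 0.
(400, 288) = (16); d = 16

In the PID Z, (a, b) is generated by gcd(a, b). Compute gcd(400, 288) with the extended Euclidean algorithm, tracking rows (r, s, t) with s·400 + t·288 = r:
  row A: (400, 1, 0)   [1·400 + 0·288 = 400]
  row B: (288, 0, 1)   [0·400 + 1·288 = 288]
  400 = 1·288 + 112   → row C = row A − 1·row B = (112, 1, −1)   [check: 1·400 − 1·288 = 112]
  288 = 2·112 + 64   → row D = row B − 2·row C = (64, −2, 3)   [check: −2·400 + 3·288 = 64]
  112 = 1·64 + 48   → row E = row C − 1·row D = (48, 3, −4)   [check: 3·400 − 4·288 = 48]
  64 = 1·48 + 16   → row F = row D − 1·row E = (16, −5, 7)   [check: −5·400 + 7·288 = 16]
  48 = 3·16 + 0   → remainder 0, stop. gcd = 16 (last nonzero row F).
So gcd(400, 288) = 16, with Bézout identity −5·400 + 7·288 = 16. Containment (⊇): the Bézout identity exhibits 16 as an element of (400, 288), giving (16) ⊆ (400, 288). Containment (⊆): since 16 | 400 and 16 | 288 (400 = 16·25, 288 = 16·18), every Z-linear combination of 400 and 288 is divisible by 16, so (400, 288) ⊆ (16). Therefore (400, 288) = (16), d = 16.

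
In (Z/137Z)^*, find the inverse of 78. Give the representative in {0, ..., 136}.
78^(−1) ≡ 65 (mod 137)

Apply the extended Euclidean algorithm to (137, 78), tracking rows (r, s, t) with s·137 + t·78 = r. Each division r_prev = q·r_cur + r_new produces the new row as (previous row) − q·(current row):
  row A: (137, 1, 0)   [1·137 + 0·78 = 137]
  row B: (78, 0, 1)   [0·137 + 1·78 = 78]
  137 = 1·78 + 59   → row C = row A − 1·row B = (59, 1, −1)   [check: 1·137 − 1·78 = 59]
  78 = 1·59 + 19   → row D = row B − 1·row C = (19, −1, 2)   [check: −1·137 + 2·78 = 19]
  59 = 3·19 + 2   → row E = row C − 3·row D = (2, 4, −7)   [check: 4·137 − 7·78 = 2]
  19 = 9·2 + 1   → row F = row D − 9·row E = (1, −37, 65)   [check: −37·137 + 65·78 = 1]
  2 = 2·1 + 0   → remainder 0, stop. gcd = 1 (last nonzero row F).
The gcd is 1, so 78 is invertible mod 137. The last nonzero row gives −37·137 + 65·78 = 1, so t = 65. So 78^(−1) ≡ 65 (mod 137). Verify: 78 · 65 = 5070 ≡ 1 (mod 137). ✓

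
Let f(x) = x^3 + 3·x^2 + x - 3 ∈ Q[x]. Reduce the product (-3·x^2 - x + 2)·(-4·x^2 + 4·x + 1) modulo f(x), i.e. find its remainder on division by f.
First multiply in Q[x] without reducing: a · b = 12·x^4 - 8·x^3 - 15·x^2 + 7·x + 2. Now divide by f(x) = x^3 + 3·x^2 + x - 3, eliminating the leading term at each step:
  leading term 12·x^4: subtract (12·x)·f(x) = 12·x^4 + 36·x^3 + 12·x^2 - 36·x, leaving -44·x^3 - 27·x^2 + 43·x + 2
  leading term -44·x^3: subtract (-44)·f(x) = -44·x^3 - 132·x^2 - 44·x + 132, leaving 105·x^2 + 87·x - 130
The degree is now < 3, so this is the remainder. Hence a · b ≡ 105·x^2 + 87·x - 130 in Q[x]/(f).

Final answer: a · b ≡ 105·x^2 + 87·x - 130 (mod f(x))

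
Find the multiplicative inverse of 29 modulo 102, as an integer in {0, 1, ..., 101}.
29^(−1) ≡ 95 (mod 102)

Apply the extended Euclidean algorithm to (102, 29), tracking rows (r, s, t) with s·102 + t·29 = r. Each division r_prev = q·r_cur + r_new produces the new row as (previous row) − q·(current row):
  row A: (102, 1, 0)   [1·102 + 0·29 = 102]
  row B: (29, 0, 1)   [0·102 + 1·29 = 29]
  102 = 3·29 + 15   → row C = row A − 3·row B = (15, 1, −3)   [check: 1·102 − 3·29 = 15]
  29 = 1·15 + 14   → row D = row B − 1·row C = (14, −1, 4)   [check: −1·102 + 4·29 = 14]
  15 = 1·14 + 1   → row E = row C − 1·row D = (1, 2, −7)   [check: 2·102 − 7·29 = 1]
  14 = 14·1 + 0   → remainder 0, stop. gcd = 1 (last nonzero row E).
The gcd is 1, so 29 is invertible mod 102. The last nonzero row gives 2·102 − 7·29 = 1, so t = −7. So 29^(−1) ≡ −7 ≡ 95 (mod 102). Verify: 29 · 95 = 2755 ≡ 1 (mod 102). ✓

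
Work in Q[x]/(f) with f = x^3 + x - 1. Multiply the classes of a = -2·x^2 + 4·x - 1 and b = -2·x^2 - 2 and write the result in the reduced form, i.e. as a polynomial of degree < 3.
First multiply in Q[x] without reducing: a · b = 4·x^4 - 8·x^3 + 6·x^2 - 8·x + 2. Now divide by f(x) = x^3 + x - 1, eliminating the leading term at each step:
  leading term 4·x^4: subtract (4·x)·f(x) = 4·x^4 + 4·x^2 - 4·x, leaving -8·x^3 + 2·x^2 - 4·x + 2
  leading term -8·x^3: subtract (-8)·f(x) = -8·x^3 - 8·x + 8, leaving 2·x^2 + 4·x - 6
The degree is now < 3, so this is the remainder. Hence a · b ≡ 2·x^2 + 4·x - 6 in Q[x]/(f).

Final answer: a · b ≡ 2·x^2 + 4·x - 6 (mod f(x))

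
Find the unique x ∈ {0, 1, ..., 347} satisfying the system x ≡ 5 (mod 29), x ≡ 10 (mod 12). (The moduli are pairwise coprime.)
x ≡ 34 (mod 348); the representative in [0, 348) is 34

The moduli 29, 12 are pairwise coprime, so by the CRT there is a unique solution mod 29·12 = 348.
Solve by successive substitution. Start with x ≡ 5 (mod 29).
  Combine with x ≡ 10 (mod 12): write x = 5 + 29·t and require 5 + 29·t ≡ 10 (mod 12), i.e. 29·t ≡ 10 − 5 ≡ 5 (mod 12). Since 29^(−1) ≡ 5 (mod 12) (29 ≡ 5 (mod 12)), t ≡ 5·5 ≡ 1 (mod 12). So x ≡ 5 + 29·1 = 34 (mod 348).
Unique solution in [0, 348): x = 34.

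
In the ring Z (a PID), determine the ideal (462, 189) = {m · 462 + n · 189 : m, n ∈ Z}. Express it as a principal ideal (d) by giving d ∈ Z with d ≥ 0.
(462, 189) = (21); d = 21

In the PID Z, (a, b) is generated by gcd(a, b). Compute gcd(462, 189) with the extended Euclidean algorithm, tracking rows (r, s, t) with s·462 + t·189 = r:
  row A: (462, 1, 0)   [1·462 + 0·189 = 462]
  row B: (189, 0, 1)   [0·462 + 1·189 = 189]
  462 = 2·189 + 84   → row C = row A − 2·row B = (84, 1, −2)   [check: 1·462 − 2·189 = 84]
  189 = 2·84 + 21   → row D = row B − 2·row C = (21, −2, 5)   [check: −2·462 + 5·189 = 21]
  84 = 4·21 + 0   → remainder 0, stop. gcd = 21 (last nonzero row D).
So gcd(462, 189) = 21, with Bézout identity −2·462 + 5·189 = 21. Containment (⊇): the Bézout identity exhibits 21 as an element of (462, 189), giving (21) ⊆ (462, 189). Containment (⊆): since 21 | 462 and 21 | 189 (462 = 21·22, 189 = 21·9), every Z-linear combination of 462 and 189 is divisible by 21, so (462, 189) ⊆ (21). Therefore (462, 189) = (21), d = 21.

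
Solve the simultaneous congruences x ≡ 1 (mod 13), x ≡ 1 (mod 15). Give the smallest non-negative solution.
x ≡ 1 (mod 195); the representative in [0, 195) is 1

The moduli 13, 15 are pairwise coprime, so by the CRT there is a unique solution mod 13·15 = 195.
Solve by successive substitution. Start with x ≡ 1 (mod 13).
  Combine with x ≡ 1 (mod 15): write x = 1 + 13·t and require 1 + 13·t ≡ 1 (mod 15), i.e. 13·t ≡ 1 − 1 ≡ 0 (mod 15). Since 13^(−1) ≡ 7 (mod 15), t ≡ 7·0 ≡ 0 (mod 15). So x ≡ 1 + 13·0 = 1 (mod 195).
Unique solution in [0, 195): x = 1.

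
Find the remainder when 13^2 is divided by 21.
1

Use repeated squaring. Binary(2) = 10. Walk through the bits of the exponent 2 left-to-right: at each bit after the leading one, square the running value, then multiply by 13 if the bit is 1 (always reducing mod 21):
  bit 1 = 1 (leading): start with 13.
  bit 2 = 0: square 13^2 = 169 ≡ 1 (mod 21).
Final value: 13^2 ≡ 1 (mod 21).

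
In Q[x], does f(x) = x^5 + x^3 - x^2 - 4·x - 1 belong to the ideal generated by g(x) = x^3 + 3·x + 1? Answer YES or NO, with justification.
In Q[x] the ideal (g) consists of all multiples of g, so f ∈ (g) iff g | f, i.e. iff the remainder of f on division by g is 0. Divide f by g (g is monic, so eliminate the leading term of the running remainder at each step):
  leading term x^5: subtract (x^2)·g(x) = x^5 + 3·x^3 + x^2, leaving -2·x^3 - 2·x^2 - 4·x - 1
  leading term -2·x^3: subtract (-2)·g(x) = -2·x^3 - 6·x - 2, leaving -2·x^2 + 2·x + 1
The remainder r(x) = -2·x^2 + 2·x + 1 ≠ 0 (and deg r < deg g), so g ∤ f, i.e. f ∉ (g).

Final answer: NO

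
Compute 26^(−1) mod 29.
Apply the extended Euclidean algorithm to (29, 26), tracking rows (r, s, t) with s·29 + t·26 = r. Each division r_prev = q·r_cur + r_new produces the new row as (previous row) − q·(current row):
  row A: (29, 1, 0)   [1·29 + 0·26 = 29]
  row B: (26, 0, 1)   [0·29 + 1·26 = 26]
  29 = 1·26 + 3   → row C = row A − 1·row B = (3, 1, −1)   [check: 1·29 − 1·26 = 3]
  26 = 8·3 + 2   → row D = row B − 8·row C = (2, −8, 9)   [check: −8·29 + 9·26 = 2]
  3 = 1·2 + 1   → row E = row C − 1·row D = (1, 9, −10)   [check: 9·29 − 10·26 = 1]
  2 = 2·1 + 0   → remainder 0, stop. gcd = 1 (last nonzero row E).
The gcd is 1, so 26 is invertible mod 29. The last nonzero row gives 9·29 − 10·26 = 1, so t = −10. So 26^(−1) ≡ −10 ≡ 19 (mod 29). Verify: 26 · 19 = 494 ≡ 1 (mod 29). ✓

Final answer: 26^(−1) ≡ 19 (mod 29)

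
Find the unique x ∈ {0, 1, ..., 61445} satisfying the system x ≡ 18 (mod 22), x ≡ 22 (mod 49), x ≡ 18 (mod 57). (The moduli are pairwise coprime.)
x ≡ 48924 (mod 61446); the representative in [0, 61446) is 48924

The moduli 22, 49, 57 are pairwise coprime, so by the CRT there is a unique solution mod 22·49·57 = 61446.
Solve by successive substitution. Start with x ≡ 18 (mod 22).
  Combine with x ≡ 22 (mod 49): write x = 18 + 22·t and require 18 + 22·t ≡ 22 (mod 49), i.e. 22·t ≡ 22 − 18 ≡ 4 (mod 49). Since 22^(−1) ≡ 29 (mod 49), t ≡ 29·4 ≡ 18 (mod 49). So x ≡ 18 + 22·18 = 414 (mod 1078).
  Combine with x ≡ 18 (mod 57): write x = 414 + 1078·t and require 414 + 1078·t ≡ 18 (mod 57), i.e. 1078·t ≡ 18 − 414 ≡ 3 (mod 57). Since 1078^(−1) ≡ 34 (mod 57) (1078 ≡ 52 (mod 57)), t ≡ 34·3 ≡ 45 (mod 57). So x ≡ 414 + 1078·45 = 48924 (mod 61446).
Unique solution in [0, 61446): x = 48924.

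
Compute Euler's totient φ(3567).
φ is multiplicative, with φ(p^e) = p^e − p^(e−1). Factorise 3567 = 3 · 29 · 41. Then
  φ(3567) = (3 − 1) · (29 − 1) · (41 − 1) = 2 · 28 · 40 = 2240.

Final answer: φ(3567) = 2240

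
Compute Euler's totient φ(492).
φ is multiplicative, with φ(p^e) = p^e − p^(e−1). Factorise 492 = 2^2 · 3 · 41. Then
  φ(492) = (2^2 − 2^1) · (3 − 1) · (41 − 1) = 2 · 2 · 40 = 160.

Final answer: φ(492) = 160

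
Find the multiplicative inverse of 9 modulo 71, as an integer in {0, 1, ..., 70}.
Apply the extended Euclidean algorithm to (71, 9), tracking rows (r, s, t) with s·71 + t·9 = r. Each division r_prev = q·r_cur + r_new produces the new row as (previous row) − q·(current row):
  row A: (71, 1, 0)   [1·71 + 0·9 = 71]
  row B: (9, 0, 1)   [0·71 + 1·9 = 9]
  71 = 7·9 + 8   → row C = row A − 7·row B = (8, 1, −7)   [check: 1·71 − 7·9 = 8]
  9 = 1·8 + 1   → row D = row B − 1·row C = (1, −1, 8)   [check: −1·71 + 8·9 = 1]
  8 = 8·1 + 0   → remainder 0, stop. gcd = 1 (last nonzero row D).
The gcd is 1, so 9 is invertible mod 71. The last nonzero row gives −1·71 + 8·9 = 1, so t = 8. So 9^(−1) ≡ 8 (mod 71). Verify: 9 · 8 = 72 ≡ 1 (mod 71). ✓

Final answer: 9^(−1) ≡ 8 (mod 71)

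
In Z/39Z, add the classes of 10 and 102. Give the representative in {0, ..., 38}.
Reduce the summands first: 102 ≡ 24 (mod 39), so 10 + 102 ≡ 10 + 24 (mod 39). 10 + 24 = 34; 34 = 0·39 + 34, so (10 + 102) mod 39 = 34.

Final answer: 34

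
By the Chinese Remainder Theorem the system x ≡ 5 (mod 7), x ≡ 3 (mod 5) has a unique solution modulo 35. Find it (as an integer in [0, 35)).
x ≡ 33 (mod 35); the representative in [0, 35) is 33

The moduli 7, 5 are pairwise coprime, so by the CRT there is a unique solution mod 7·5 = 35.
Solve by successive substitution. Start with x ≡ 5 (mod 7).
  Combine with x ≡ 3 (mod 5): write x = 5 + 7·t and require 5 + 7·t ≡ 3 (mod 5), i.e. 7·t ≡ 3 − 5 ≡ 3 (mod 5). Since 7^(−1) ≡ 3 (mod 5) (7 ≡ 2 (mod 5)), t ≡ 3·3 ≡ 4 (mod 5). So x ≡ 5 + 7·4 = 33 (mod 35).
Unique solution in [0, 35): x = 33.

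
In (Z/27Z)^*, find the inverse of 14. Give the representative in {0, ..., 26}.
Apply the extended Euclidean algorithm to (27, 14), tracking rows (r, s, t) with s·27 + t·14 = r. Each division r_prev = q·r_cur + r_new produces the new row as (previous row) − q·(current row):
  row A: (27, 1, 0)   [1·27 + 0·14 = 27]
  row B: (14, 0, 1)   [0·27 + 1·14 = 14]
  27 = 1·14 + 13   → row C = row A − 1·row B = (13, 1, −1)   [check: 1·27 − 1·14 = 13]
  14 = 1·13 + 1   → row D = row B − 1·row C = (1, −1, 2)   [check: −1·27 + 2·14 = 1]
  13 = 13·1 + 0   → remainder 0, stop. gcd = 1 (last nonzero row D).
The gcd is 1, so 14 is invertible mod 27. The last nonzero row gives −1·27 + 2·14 = 1, so t = 2. So 14^(−1) ≡ 2 (mod 27). Verify: 14 · 2 = 28 ≡ 1 (mod 27). ✓

Final answer: 14^(−1) ≡ 2 (mod 27)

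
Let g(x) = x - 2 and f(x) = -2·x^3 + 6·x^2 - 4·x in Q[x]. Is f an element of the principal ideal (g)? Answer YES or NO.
In Q[x] the ideal (g) consists of all multiples of g, so f ∈ (g) iff g | f, i.e. iff the remainder of f on division by g is 0. Divide f by g (g is monic, so eliminate the leading term of the running remainder at each step):
  leading term -2·x^3: subtract (-2·x^2)·g(x) = -2·x^3 + 4·x^2, leaving 2·x^2 - 4·x
  leading term 2·x^2: subtract (2·x)·g(x) = 2·x^2 - 4·x, leaving 0
The remainder is 0, so f(x) = g(x) · h(x) with h(x) = -2·x^2 + 2·x. Hence g | f, i.e. f ∈ (g).

Final answer: YES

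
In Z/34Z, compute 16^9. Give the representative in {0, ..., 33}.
16

Use repeated squaring. Binary(9) = 1001. Walk through the bits of the exponent 9 left-to-right: at each bit after the leading one, square the running value, then multiply by 16 if the bit is 1 (always reducing mod 34):
  bit 1 = 1 (leading): start with 16.
  bit 2 = 0: square 16^2 = 256 ≡ 18 (mod 34).
  bit 3 = 0: square 18^2 = 324 ≡ 18 (mod 34).
  bit 4 = 1: square 18^2 = 324 ≡ 18; bit is 1, so multiply 18·16 = 288 ≡ 16 (mod 34).
Final value: 16^9 ≡ 16 (mod 34).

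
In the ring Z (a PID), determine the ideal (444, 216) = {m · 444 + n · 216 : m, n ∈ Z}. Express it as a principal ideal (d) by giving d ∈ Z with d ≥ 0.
In the PID Z, (a, b) is generated by gcd(a, b). Compute gcd(444, 216) with the extended Euclidean algorithm, tracking rows (r, s, t) with s·444 + t·216 = r:
  row A: (444, 1, 0)   [1·444 + 0·216 = 444]
  row B: (216, 0, 1)   [0·444 + 1·216 = 216]
  444 = 2·216 + 12   → row C = row A − 2·row B = (12, 1, −2)   [check: 1·444 − 2·216 = 12]
  216 = 18·12 + 0   → remainder 0, stop. gcd = 12 (last nonzero row C).
So gcd(444, 216) = 12, with Bézout identity 1·444 − 2·216 = 12. Containment (⊇): the Bézout identity exhibits 12 as an element of (444, 216), giving (12) ⊆ (444, 216). Containment (⊆): since 12 | 444 and 12 | 216 (444 = 12·37, 216 = 12·18), every Z-linear combination of 444 and 216 is divisible by 12, so (444, 216) ⊆ (12). Therefore (444, 216) = (12), d = 12.

Final answer: (444, 216) = (12); d = 12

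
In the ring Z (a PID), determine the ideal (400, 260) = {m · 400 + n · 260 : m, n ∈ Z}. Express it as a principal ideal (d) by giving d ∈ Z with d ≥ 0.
(400, 260) = (20); d = 20

In the PID Z, (a, b) is generated by gcd(a, b). Compute gcd(400, 260) with the extended Euclidean algorithm, tracking rows (r, s, t) with s·400 + t·260 = r:
  row A: (400, 1, 0)   [1·400 + 0·260 = 400]
  row B: (260, 0, 1)   [0·400 + 1·260 = 260]
  400 = 1·260 + 140   → row C = row A − 1·row B = (140, 1, −1)   [check: 1·400 − 1·260 = 140]
  260 = 1·140 + 120   → row D = row B − 1·row C = (120, −1, 2)   [check: −1·400 + 2·260 = 120]
  140 = 1·120 + 20   → row E = row C − 1·row D = (20, 2, −3)   [check: 2·400 − 3·260 = 20]
  120 = 6·20 + 0   → remainder 0, stop. gcd = 20 (last nonzero row E).
So gcd(400, 260) = 20, with Bézout identity 2·400 − 3·260 = 20. Containment (⊇): the Bézout identity exhibits 20 as an element of (400, 260), giving (20) ⊆ (400, 260). Containment (⊆): since 20 | 400 and 20 | 260 (400 = 20·20, 260 = 20·13), every Z-linear combination of 400 and 260 is divisible by 20, so (400, 260) ⊆ (20). Therefore (400, 260) = (20), d = 20.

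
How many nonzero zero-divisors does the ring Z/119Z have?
Z/119Z has 22 nonzero zero-divisors

In Z/119Z each nonzero element is either a unit (gcd with 119 is 1) or a zero-divisor (gcd > 1). The number of units is φ(119): factorise 119 = 7 · 17, so φ(119) = (7 − 1) · (17 − 1) = 6 · 16 = 96. The nonzero elements number 119 − 1 = 118. Hence the nonzero zero-divisors number 118 − 96 = 22.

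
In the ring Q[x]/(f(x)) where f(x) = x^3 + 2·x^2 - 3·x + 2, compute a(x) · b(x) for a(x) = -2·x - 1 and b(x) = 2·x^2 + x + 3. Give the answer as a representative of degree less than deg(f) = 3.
a · b ≡ 4·x^2 - 19·x + 5 (mod f(x))

First multiply in Q[x] without reducing: a · b = -4·x^3 - 4·x^2 - 7·x - 3. Now divide by f(x) = x^3 + 2·x^2 - 3·x + 2, eliminating the leading term at each step:
  leading term -4·x^3: subtract (-4)·f(x) = -4·x^3 - 8·x^2 + 12·x - 8, leaving 4·x^2 - 19·x + 5
The degree is now < 3, so this is the remainder. Hence a · b ≡ 4·x^2 - 19·x + 5 in Q[x]/(f).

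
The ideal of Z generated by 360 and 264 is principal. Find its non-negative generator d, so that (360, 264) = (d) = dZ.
In the PID Z, (a, b) is generated by gcd(a, b). Compute gcd(360, 264) with the extended Euclidean algorithm, tracking rows (r, s, t) with s·360 + t·264 = r:
  row A: (360, 1, 0)   [1·360 + 0·264 = 360]
  row B: (264, 0, 1)   [0·360 + 1·264 = 264]
  360 = 1·264 + 96   → row C = row A − 1·row B = (96, 1, −1)   [check: 1·360 − 1·264 = 96]
  264 = 2·96 + 72   → row D = row B − 2·row C = (72, −2, 3)   [check: −2·360 + 3·264 = 72]
  96 = 1·72 + 24   → row E = row C − 1·row D = (24, 3, −4)   [check: 3·360 − 4·264 = 24]
  72 = 3·24 + 0   → remainder 0, stop. gcd = 24 (last nonzero row E).
So gcd(360, 264) = 24, with Bézout identity 3·360 − 4·264 = 24. Containment (⊇): the Bézout identity exhibits 24 as an element of (360, 264), giving (24) ⊆ (360, 264). Containment (⊆): since 24 | 360 and 24 | 264 (360 = 24·15, 264 = 24·11), every Z-linear combination of 360 and 264 is divisible by 24, so (360, 264) ⊆ (24). Therefore (360, 264) = (24), d = 24.

Final answer: (360, 264) = (24); d = 24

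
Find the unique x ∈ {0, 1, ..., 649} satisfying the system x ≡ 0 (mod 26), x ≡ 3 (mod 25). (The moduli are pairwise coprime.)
x ≡ 78 (mod 650); the representative in [0, 650) is 78

The moduli 26, 25 are pairwise coprime, so by the CRT there is a unique solution mod 26·25 = 650.
Solve by successive substitution. Start with x ≡ 0 (mod 26).
  Combine with x ≡ 3 (mod 25): write x = 26·t and require 26·t ≡ 3 (mod 25). Since 26^(−1) ≡ 1 (mod 25) (26 ≡ 1 (mod 25)), t ≡ 1·3 ≡ 3 (mod 25). So x ≡ 26·3 = 78 (mod 650).
Unique solution in [0, 650): x = 78.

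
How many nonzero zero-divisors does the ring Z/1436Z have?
In Z/1436Z each nonzero element is either a unit (gcd with 1436 is 1) or a zero-divisor (gcd > 1). The number of units is φ(1436): factorise 1436 = 2^2 · 359, so φ(1436) = (2^2 − 2^1) · (359 − 1) = 2 · 358 = 716. The nonzero elements number 1436 − 1 = 1435. Hence the nonzero zero-divisors number 1435 − 716 = 719.

Final answer: Z/1436Z has 719 nonzero zero-divisors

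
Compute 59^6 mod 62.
Use repeated squaring. Binary(6) = 110. Walk through the bits of the exponent 6 left-to-right: at each bit after the leading one, square the running value, then multiply by 59 if the bit is 1 (always reducing mod 62):
  bit 1 = 1 (leading): start with 59.
  bit 2 = 1: square 59^2 = 3481 ≡ 9; bit is 1, so multiply 9·59 = 531 ≡ 35 (mod 62).
  bit 3 = 0: square 35^2 = 1225 ≡ 47 (mod 62).
Final value: 59^6 ≡ 47 (mod 62).

Final answer: 47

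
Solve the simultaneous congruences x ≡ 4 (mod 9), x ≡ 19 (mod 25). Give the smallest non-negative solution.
The moduli 9, 25 are pairwise coprime, so by the CRT there is a unique solution mod 9·25 = 225.
Solve by successive substitution. Start with x ≡ 4 (mod 9).
  Combine with x ≡ 19 (mod 25): write x = 4 + 9·t and require 4 + 9·t ≡ 19 (mod 25), i.e. 9·t ≡ 19 − 4 ≡ 15 (mod 25). Since 9^(−1) ≡ 14 (mod 25), t ≡ 14·15 ≡ 10 (mod 25). So x ≡ 4 + 9·10 = 94 (mod 225).
Unique solution in [0, 225): x = 94.

Final answer: x ≡ 94 (mod 225); the representative in [0, 225) is 94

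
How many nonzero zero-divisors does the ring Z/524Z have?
In Z/524Z each nonzero element is either a unit (gcd with 524 is 1) or a zero-divisor (gcd > 1). The number of units is φ(524): factorise 524 = 2^2 · 131, so φ(524) = (2^2 − 2^1) · (131 − 1) = 2 · 130 = 260. The nonzero elements number 524 − 1 = 523. Hence the nonzero zero-divisors number 523 − 260 = 263.

Final answer: Z/524Z has 263 nonzero zero-divisors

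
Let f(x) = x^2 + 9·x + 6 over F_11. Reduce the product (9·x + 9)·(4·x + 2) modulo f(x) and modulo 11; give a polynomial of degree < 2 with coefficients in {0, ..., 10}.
Multiply as integer polynomials: a · b = 36·x^2 + 54·x + 18. Reducing coefficients mod 11: a · b ≡ 3·x^2 + 10·x + 7. Now divide by f(x) = x^2 + 9·x + 6 in F_11[x], eliminating the leading term at each step:
  leading term 3·x^2: subtract (3)·f(x) = 3·x^2 + 5·x + 7, leaving 5·x (coefficients mod 11)
The degree is now < 2, so this is the remainder. Hence a · b ≡ 5·x in F_11[x]/(f).

Final answer: a · b ≡ 5·x (mod f(x))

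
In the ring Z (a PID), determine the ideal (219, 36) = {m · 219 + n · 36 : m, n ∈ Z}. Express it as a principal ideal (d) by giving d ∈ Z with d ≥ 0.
In the PID Z, (a, b) is generated by gcd(a, b). Compute gcd(219, 36) with the extended Euclidean algorithm, tracking rows (r, s, t) with s·219 + t·36 = r:
  row A: (219, 1, 0)   [1·219 + 0·36 = 219]
  row B: (36, 0, 1)   [0·219 + 1·36 = 36]
  219 = 6·36 + 3   → row C = row A − 6·row B = (3, 1, −6)   [check: 1·219 − 6·36 = 3]
  36 = 12·3 + 0   → remainder 0, stop. gcd = 3 (last nonzero row C).
So gcd(219, 36) = 3, with Bézout identity 1·219 − 6·36 = 3. Containment (⊇): the Bézout identity exhibits 3 as an element of (219, 36), giving (3) ⊆ (219, 36). Containment (⊆): since 3 | 219 and 3 | 36 (219 = 3·73, 36 = 3·12), every Z-linear combination of 219 and 36 is divisible by 3, so (219, 36) ⊆ (3). Therefore (219, 36) = (3), d = 3.

Final answer: (219, 36) = (3); d = 3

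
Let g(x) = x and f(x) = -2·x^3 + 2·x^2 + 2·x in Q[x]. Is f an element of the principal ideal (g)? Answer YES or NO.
In Q[x] the ideal (g) consists of all multiples of g, so f ∈ (g) iff g | f, i.e. iff the remainder of f on division by g is 0. Divide f by g (g is monic, so eliminate the leading term of the running remainder at each step):
  leading term -2·x^3: subtract (-2·x^2)·g(x) = -2·x^3, leaving 2·x^2 + 2·x
  leading term 2·x^2: subtract (2·x)·g(x) = 2·x^2, leaving 2·x
  leading term 2·x: subtract (2)·g(x) = 2·x, leaving 0
The remainder is 0, so f(x) = g(x) · h(x) with h(x) = -2·x^2 + 2·x + 2. Hence g | f, i.e. f ∈ (g).

Final answer: YES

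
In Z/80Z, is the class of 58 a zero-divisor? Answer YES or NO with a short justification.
gcd(58, 80) = 2 > 1, so 58 is not a unit in Z/80Z. In Z/nZ every nonzero non-unit is a zero-divisor: explicitly, take b = 80/gcd = 40 ≠ 0 (mod 80); then 58·40 = 2320 = 29·80, i.e. 58·40 ≡ 0 (mod 80). So 58 is a zero-divisor.

Final answer: YES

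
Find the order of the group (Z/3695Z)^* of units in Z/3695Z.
|(Z/3695Z)^*| = 2952

(Z/3695Z)^* consists of the classes a with gcd(a, 3695) = 1, so its order is φ(3695). φ is multiplicative, with φ(p^e) = p^e − p^(e−1). Factorise 3695 = 5 · 739. Then
  φ(3695) = (5 − 1) · (739 − 1) = 4 · 738 = 2952.
Thus |(Z/3695Z)^*| = 2952.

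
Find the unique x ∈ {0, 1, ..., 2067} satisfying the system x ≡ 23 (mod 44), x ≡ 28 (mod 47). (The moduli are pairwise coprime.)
x ≡ 639 (mod 2068); the representative in [0, 2068) is 639

The moduli 44, 47 are pairwise coprime, so by the CRT there is a unique solution mod 44·47 = 2068.
Solve by successive substitution. Start with x ≡ 23 (mod 44).
  Combine with x ≡ 28 (mod 47): write x = 23 + 44·t and require 23 + 44·t ≡ 28 (mod 47), i.e. 44·t ≡ 28 − 23 ≡ 5 (mod 47). Since 44^(−1) ≡ 31 (mod 47), t ≡ 31·5 ≡ 14 (mod 47). So x ≡ 23 + 44·14 = 639 (mod 2068).
Unique solution in [0, 2068): x = 639.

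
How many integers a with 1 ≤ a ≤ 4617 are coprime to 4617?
2916

The number of a ∈ {1, ..., 4617} with gcd(a, 4617) = 1 is by definition Euler's totient φ(4617). φ is multiplicative, with φ(p^e) = p^e − p^(e−1). Factorise 4617 = 3^5 · 19. Then
  φ(4617) = (3^5 − 3^4) · (19 − 1) = 162 · 18 = 2916.
So there are 2916 such integers.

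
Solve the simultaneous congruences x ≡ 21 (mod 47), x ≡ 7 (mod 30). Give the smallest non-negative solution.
The moduli 47, 30 are pairwise coprime, so by the CRT there is a unique solution mod 47·30 = 1410.
Solve by successive substitution. Start with x ≡ 21 (mod 47).
  Combine with x ≡ 7 (mod 30): write x = 21 + 47·t and require 21 + 47·t ≡ 7 (mod 30), i.e. 47·t ≡ 7 − 21 ≡ 16 (mod 30). Since 47^(−1) ≡ 23 (mod 30) (47 ≡ 17 (mod 30)), t ≡ 23·16 ≡ 8 (mod 30). So x ≡ 21 + 47·8 = 397 (mod 1410).
Unique solution in [0, 1410): x = 397.

Final answer: x ≡ 397 (mod 1410); the representative in [0, 1410) is 397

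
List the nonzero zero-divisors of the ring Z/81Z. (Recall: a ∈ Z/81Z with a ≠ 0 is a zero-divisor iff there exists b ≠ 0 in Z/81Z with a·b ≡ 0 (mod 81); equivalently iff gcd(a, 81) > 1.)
An element a ∈ Z/81Z (with a ≠ 0) is a zero-divisor iff gcd(a, 81) > 1 (because a is a unit precisely when gcd(a, n) = 1, and in Z/nZ every nonzero, non-unit element is a zero-divisor). Scan a = 1, ..., 80 and keep those with gcd(a, 81) > 1:
  gcd(3, 81) = 3, gcd(6, 81) = 3, gcd(9, 81) = 9, gcd(12, 81) = 3, gcd(15, 81) = 3, gcd(18, 81) = 9, gcd(21, 81) = 3, gcd(24, 81) = 3, gcd(27, 81) = 27, gcd(30, 81) = 3, gcd(33, 81) = 3, gcd(36, 81) = 9, gcd(39, 81) = 3, gcd(42, 81) = 3, gcd(45, 81) = 9, gcd(48, 81) = 3, gcd(51, 81) = 3, gcd(54, 81) = 27, gcd(57, 81) = 3, gcd(60, 81) = 3, gcd(63, 81) = 9, gcd(66, 81) = 3, gcd(69, 81) = 3, gcd(72, 81) = 9, gcd(75, 81) = 3, gcd(78, 81) = 3.
All other a ∈ {1, ..., 80} have gcd(a, 81) = 1 and are units. So the nonzero zero-divisors are exactly the 26 values of a appearing in this scan.

Final answer: nonzero zero-divisors of Z/81Z = {3, 6, 9, 12, 15, 18, 21, 24, 27, 30, 33, 36, 39, 42, 45, 48, 51, 54, 57, 60, 63, 66, 69, 72, 75, 78}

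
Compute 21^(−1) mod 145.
Apply the extended Euclidean algorithm to (145, 21), tracking rows (r, s, t) with s·145 + t·21 = r. Each division r_prev = q·r_cur + r_new produces the new row as (previous row) − q·(current row):
  row A: (145, 1, 0)   [1·145 + 0·21 = 145]
  row B: (21, 0, 1)   [0·145 + 1·21 = 21]
  145 = 6·21 + 19   → row C = row A − 6·row B = (19, 1, −6)   [check: 1·145 − 6·21 = 19]
  21 = 1·19 + 2   → row D = row B − 1·row C = (2, −1, 7)   [check: −1·145 + 7·21 = 2]
  19 = 9·2 + 1   → row E = row C − 9·row D = (1, 10, −69)   [check: 10·145 − 69·21 = 1]
  2 = 2·1 + 0   → remainder 0, stop. gcd = 1 (last nonzero row E).
The gcd is 1, so 21 is invertible mod 145. The last nonzero row gives 10·145 − 69·21 = 1, so t = −69. So 21^(−1) ≡ −69 ≡ 76 (mod 145). Verify: 21 · 76 = 1596 ≡ 1 (mod 145). ✓

Final answer: 21^(−1) ≡ 76 (mod 145)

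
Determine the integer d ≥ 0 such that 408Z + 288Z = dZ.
In the PID Z, (a, b) is generated by gcd(a, b). Compute gcd(408, 288) with the extended Euclidean algorithm, tracking rows (r, s, t) with s·408 + t·288 = r:
  row A: (408, 1, 0)   [1·408 + 0·288 = 408]
  row B: (288, 0, 1)   [0·408 + 1·288 = 288]
  408 = 1·288 + 120   → row C = row A − 1·row B = (120, 1, −1)   [check: 1·408 − 1·288 = 120]
  288 = 2·120 + 48   → row D = row B − 2·row C = (48, −2, 3)   [check: −2·408 + 3·288 = 48]
  120 = 2·48 + 24   → row E = row C − 2·row D = (24, 5, −7)   [check: 5·408 − 7·288 = 24]
  48 = 2·24 + 0   → remainder 0, stop. gcd = 24 (last nonzero row E).
So gcd(408, 288) = 24, with Bézout identity 5·408 − 7·288 = 24. Containment (⊇): the Bézout identity exhibits 24 as an element of (408, 288), giving (24) ⊆ (408, 288). Containment (⊆): since 24 | 408 and 24 | 288 (408 = 24·17, 288 = 24·12), every Z-linear combination of 408 and 288 is divisible by 24, so (408, 288) ⊆ (24). Therefore (408, 288) = (24), d = 24.

Final answer: (408, 288) = (24); d = 24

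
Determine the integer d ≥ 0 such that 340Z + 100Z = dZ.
In the PID Z, (a, b) is generated by gcd(a, b). Compute gcd(340, 100) with the extended Euclidean algorithm, tracking rows (r, s, t) with s·340 + t·100 = r:
  row A: (340, 1, 0)   [1·340 + 0·100 = 340]
  row B: (100, 0, 1)   [0·340 + 1·100 = 100]
  340 = 3·100 + 40   → row C = row A − 3·row B = (40, 1, −3)   [check: 1·340 − 3·100 = 40]
  100 = 2·40 + 20   → row D = row B − 2·row C = (20, −2, 7)   [check: −2·340 + 7·100 = 20]
  40 = 2·20 + 0   → remainder 0, stop. gcd = 20 (last nonzero row D).
So gcd(340, 100) = 20, with Bézout identity −2·340 + 7·100 = 20. Containment (⊇): the Bézout identity exhibits 20 as an element of (340, 100), giving (20) ⊆ (340, 100). Containment (⊆): since 20 | 340 and 20 | 100 (340 = 20·17, 100 = 20·5), every Z-linear combination of 340 and 100 is divisible by 20, so (340, 100) ⊆ (20). Therefore (340, 100) = (20), d = 20.

Final answer: (340, 100) = (20); d = 20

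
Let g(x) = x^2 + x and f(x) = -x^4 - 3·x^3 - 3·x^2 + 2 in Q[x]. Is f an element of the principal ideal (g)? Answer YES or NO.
In Q[x] the ideal (g) consists of all multiples of g, so f ∈ (g) iff g | f, i.e. iff the remainder of f on division by g is 0. Divide f by g (g is monic, so eliminate the leading term of the running remainder at each step):
  leading term -x^4: subtract (-x^2)·g(x) = -x^4 - x^3, leaving -2·x^3 - 3·x^2 + 2
  leading term -2·x^3: subtract (-2·x)·g(x) = -2·x^3 - 2·x^2, leaving 2 - x^2
  leading term -x^2: subtract (-1)·g(x) = -x^2 - x, leaving x + 2
The remainder r(x) = x + 2 ≠ 0 (and deg r < deg g), so g ∤ f, i.e. f ∉ (g).

Final answer: NO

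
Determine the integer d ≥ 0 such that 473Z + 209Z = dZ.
In the PID Z, (a, b) is generated by gcd(a, b). Compute gcd(473, 209) with the extended Euclidean algorithm, tracking rows (r, s, t) with s·473 + t·209 = r:
  row A: (473, 1, 0)   [1·473 + 0·209 = 473]
  row B: (209, 0, 1)   [0·473 + 1·209 = 209]
  473 = 2·209 + 55   → row C = row A − 2·row B = (55, 1, −2)   [check: 1·473 − 2·209 = 55]
  209 = 3·55 + 44   → row D = row B − 3·row C = (44, −3, 7)   [check: −3·473 + 7·209 = 44]
  55 = 1·44 + 11   → row E = row C − 1·row D = (11, 4, −9)   [check: 4·473 − 9·209 = 11]
  44 = 4·11 + 0   → remainder 0, stop. gcd = 11 (last nonzero row E).
So gcd(473, 209) = 11, with Bézout identity 4·473 − 9·209 = 11. Containment (⊇): the Bézout identity exhibits 11 as an element of (473, 209), giving (11) ⊆ (473, 209). Containment (⊆): since 11 | 473 and 11 | 209 (473 = 11·43, 209 = 11·19), every Z-linear combination of 473 and 209 is divisible by 11, so (473, 209) ⊆ (11). Therefore (473, 209) = (11), d = 11.

Final answer: (473, 209) = (11); d = 11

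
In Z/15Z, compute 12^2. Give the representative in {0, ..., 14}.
9

Use repeated squaring. Binary(2) = 10. Walk through the bits of the exponent 2 left-to-right: at each bit after the leading one, square the running value, then multiply by 12 if the bit is 1 (always reducing mod 15):
  bit 1 = 1 (leading): start with 12.
  bit 2 = 0: square 12^2 = 144 ≡ 9 (mod 15).
Final value: 12^2 ≡ 9 (mod 15).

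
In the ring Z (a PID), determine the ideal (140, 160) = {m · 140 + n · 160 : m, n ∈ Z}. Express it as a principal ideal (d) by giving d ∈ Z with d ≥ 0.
In the PID Z, (a, b) is generated by gcd(a, b). Compute gcd(160, 140) with the extended Euclidean algorithm, tracking rows (r, s, t) with s·160 + t·140 = r:
  row A: (160, 1, 0)   [1·160 + 0·140 = 160]
  row B: (140, 0, 1)   [0·160 + 1·140 = 140]
  160 = 1·140 + 20   → row C = row A − 1·row B = (20, 1, −1)   [check: 1·160 − 1·140 = 20]
  140 = 7·20 + 0   → remainder 0, stop. gcd = 20 (last nonzero row C).
So gcd(140, 160) = 20, with Bézout identity 1·160 − 1·140 = 20. Containment (⊇): the Bézout identity exhibits 20 as an element of (140, 160), giving (20) ⊆ (140, 160). Containment (⊆): since 20 | 140 and 20 | 160 (140 = 20·7, 160 = 20·8), every Z-linear combination of 140 and 160 is divisible by 20, so (140, 160) ⊆ (20). Therefore (140, 160) = (20), d = 20.

Final answer: (140, 160) = (20); d = 20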